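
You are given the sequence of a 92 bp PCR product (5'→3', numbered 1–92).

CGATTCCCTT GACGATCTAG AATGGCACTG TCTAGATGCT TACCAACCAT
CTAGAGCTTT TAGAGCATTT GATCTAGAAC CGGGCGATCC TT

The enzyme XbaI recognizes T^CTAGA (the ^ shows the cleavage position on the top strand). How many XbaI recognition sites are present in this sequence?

TCTAGA occurs starting at positions 16, 31, 50, 73.
XbaI cuts at 4 sites.

4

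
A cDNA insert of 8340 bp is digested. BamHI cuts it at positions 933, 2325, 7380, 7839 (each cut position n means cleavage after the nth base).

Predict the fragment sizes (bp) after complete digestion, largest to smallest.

5055, 1392, 933, 501, 459 bp

Linear molecule, 4 cuts → 5 fragments:
  933 − 0 = 933 bp
  2325 − 933 = 1392 bp
  7380 − 2325 = 5055 bp
  7839 − 7380 = 459 bp
  8340 − 7839 = 501 bp
Sorted largest to smallest: 5055, 1392, 933, 501, 459 bp.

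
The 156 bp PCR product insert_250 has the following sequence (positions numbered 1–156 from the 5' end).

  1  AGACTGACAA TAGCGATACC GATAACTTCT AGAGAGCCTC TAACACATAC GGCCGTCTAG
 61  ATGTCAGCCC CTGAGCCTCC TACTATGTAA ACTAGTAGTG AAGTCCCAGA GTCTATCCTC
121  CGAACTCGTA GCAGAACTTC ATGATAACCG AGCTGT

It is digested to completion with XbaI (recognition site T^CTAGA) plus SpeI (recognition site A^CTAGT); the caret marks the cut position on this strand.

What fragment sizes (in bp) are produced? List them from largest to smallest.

65, 35, 28, 28 bp

XbaI sites (TCTAGA) start at positions 28, 56.
XbaI cuts after the first base of each site, so after positions 28, 56.
The SpeI site (ACTAGT) starts at position 91.
SpeI cuts after the first base of each site, so after position 91.
Combined cut positions: 28, 56, 91.
Linear molecule, 3 cuts → 4 fragments:
  1–28 → 28 bp
  29–56 → 28 bp
  57–91 → 35 bp
  92–156 → 65 bp
Sorted largest to smallest: 65, 35, 28, 28 bp.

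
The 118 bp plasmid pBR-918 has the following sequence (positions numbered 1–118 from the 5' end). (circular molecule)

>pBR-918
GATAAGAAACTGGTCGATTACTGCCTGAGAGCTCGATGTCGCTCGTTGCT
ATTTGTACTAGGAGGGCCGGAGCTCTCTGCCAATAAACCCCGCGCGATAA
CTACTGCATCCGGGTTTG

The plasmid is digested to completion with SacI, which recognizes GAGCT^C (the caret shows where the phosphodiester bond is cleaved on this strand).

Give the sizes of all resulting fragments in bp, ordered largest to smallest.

SacI sites (GAGCTC) start at positions 29, 70.
SacI cuts after base 5 of each site (before the last base), so after positions 33, 74.
Circular molecule, 2 cuts → 2 fragments:
  34–74 → 41 bp
  75–118 then 1–33 → 44 + 33 = 77 bp
Sorted largest to smallest: 77, 41 bp.

77, 41 bp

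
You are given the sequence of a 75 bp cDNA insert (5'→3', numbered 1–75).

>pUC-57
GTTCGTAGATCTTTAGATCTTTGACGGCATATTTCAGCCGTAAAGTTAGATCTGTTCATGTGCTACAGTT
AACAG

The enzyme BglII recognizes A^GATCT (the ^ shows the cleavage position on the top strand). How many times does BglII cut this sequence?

3

AGATCT occurs starting at positions 7, 15, 48.
BglII cuts at 3 sites.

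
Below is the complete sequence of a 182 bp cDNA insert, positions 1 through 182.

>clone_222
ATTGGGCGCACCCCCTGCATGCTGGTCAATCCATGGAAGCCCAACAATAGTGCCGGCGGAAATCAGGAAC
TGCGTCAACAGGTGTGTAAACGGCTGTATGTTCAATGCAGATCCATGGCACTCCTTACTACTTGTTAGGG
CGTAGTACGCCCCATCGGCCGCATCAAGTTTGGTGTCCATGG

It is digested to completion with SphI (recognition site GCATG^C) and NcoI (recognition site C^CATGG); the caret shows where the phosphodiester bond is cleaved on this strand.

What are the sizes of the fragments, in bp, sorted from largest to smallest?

The SphI site (GCATGC) starts at position 17.
SphI cuts after base 5 of each site (before the last base), so after position 21.
NcoI sites (CCATGG) start at positions 31, 113, 177.
NcoI cuts after the first base of each site, so after positions 31, 113, 177.
Combined cut positions: 21, 31, 113, 177.
Linear molecule, 4 cuts → 5 fragments:
  1–21 → 21 bp
  22–31 → 10 bp
  32–113 → 82 bp
  114–177 → 64 bp
  178–182 → 5 bp
Sorted largest to smallest: 82, 64, 21, 10, 5 bp.

82, 64, 21, 10, 5 bp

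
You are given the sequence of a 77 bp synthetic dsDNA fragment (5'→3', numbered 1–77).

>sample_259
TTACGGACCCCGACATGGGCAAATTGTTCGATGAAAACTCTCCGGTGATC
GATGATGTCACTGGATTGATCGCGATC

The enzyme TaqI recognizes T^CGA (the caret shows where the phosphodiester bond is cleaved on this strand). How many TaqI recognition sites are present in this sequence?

TCGA occurs starting at positions 28, 49.
TaqI cuts at 2 sites.

2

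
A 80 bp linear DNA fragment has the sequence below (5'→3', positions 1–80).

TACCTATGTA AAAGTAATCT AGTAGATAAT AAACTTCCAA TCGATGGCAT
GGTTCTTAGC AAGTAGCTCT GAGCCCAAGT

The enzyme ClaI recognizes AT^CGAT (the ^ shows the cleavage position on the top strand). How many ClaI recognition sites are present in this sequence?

1

ATCGAT occurs starting at position 40.
ClaI cuts at 1 site.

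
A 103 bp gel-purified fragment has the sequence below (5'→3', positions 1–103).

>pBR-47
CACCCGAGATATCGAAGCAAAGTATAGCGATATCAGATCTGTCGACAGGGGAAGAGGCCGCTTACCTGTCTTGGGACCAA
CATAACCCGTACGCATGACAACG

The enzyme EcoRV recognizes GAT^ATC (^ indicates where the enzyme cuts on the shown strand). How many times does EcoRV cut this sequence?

GATATC occurs starting at positions 8, 29.
EcoRV cuts at 2 sites.

2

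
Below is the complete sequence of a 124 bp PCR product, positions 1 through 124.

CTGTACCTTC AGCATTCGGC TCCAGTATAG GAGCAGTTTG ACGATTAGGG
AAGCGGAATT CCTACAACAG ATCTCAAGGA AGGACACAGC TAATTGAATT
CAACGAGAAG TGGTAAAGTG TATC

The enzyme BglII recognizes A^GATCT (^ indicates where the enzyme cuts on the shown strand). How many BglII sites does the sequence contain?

1

AGATCT occurs starting at position 69.
BglII cuts at 1 site.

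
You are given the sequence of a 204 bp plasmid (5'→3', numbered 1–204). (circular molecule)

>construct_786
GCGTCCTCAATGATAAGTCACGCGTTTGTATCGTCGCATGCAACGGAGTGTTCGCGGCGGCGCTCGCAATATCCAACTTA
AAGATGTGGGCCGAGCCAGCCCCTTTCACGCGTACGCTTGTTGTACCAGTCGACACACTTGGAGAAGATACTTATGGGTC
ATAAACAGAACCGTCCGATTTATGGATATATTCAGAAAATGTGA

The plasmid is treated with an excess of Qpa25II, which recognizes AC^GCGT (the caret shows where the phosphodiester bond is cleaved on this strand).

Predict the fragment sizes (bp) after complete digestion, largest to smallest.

116, 88 bp

Qpa25II sites (ACGCGT) start at positions 20, 108.
Qpa25II cuts after base 2 of each site, so after positions 21, 109.
Circular molecule, 2 cuts → 2 fragments:
  22–109 → 88 bp
  110–204 then 1–21 → 95 + 21 = 116 bp
Sorted largest to smallest: 116, 88 bp.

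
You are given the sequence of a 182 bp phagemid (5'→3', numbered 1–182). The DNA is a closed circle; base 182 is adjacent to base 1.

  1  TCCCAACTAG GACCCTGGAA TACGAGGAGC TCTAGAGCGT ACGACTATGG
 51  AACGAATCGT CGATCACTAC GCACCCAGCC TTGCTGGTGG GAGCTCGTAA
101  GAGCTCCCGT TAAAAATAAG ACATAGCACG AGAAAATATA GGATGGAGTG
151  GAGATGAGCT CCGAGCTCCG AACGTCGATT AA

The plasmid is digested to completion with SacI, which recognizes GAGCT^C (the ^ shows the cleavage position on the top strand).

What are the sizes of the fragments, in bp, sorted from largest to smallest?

SacI sites (GAGCTC) start at positions 27, 91, 101, 156, 163.
SacI cuts after base 5 of each site (before the last base), so after positions 31, 95, 105, 160, 167.
Circular molecule, 5 cuts → 5 fragments:
  32–95 → 64 bp
  96–105 → 10 bp
  106–160 → 55 bp
  161–167 → 7 bp
  168–182 then 1–31 → 15 + 31 = 46 bp
Sorted largest to smallest: 64, 55, 46, 10, 7 bp.

64, 55, 46, 10, 7 bp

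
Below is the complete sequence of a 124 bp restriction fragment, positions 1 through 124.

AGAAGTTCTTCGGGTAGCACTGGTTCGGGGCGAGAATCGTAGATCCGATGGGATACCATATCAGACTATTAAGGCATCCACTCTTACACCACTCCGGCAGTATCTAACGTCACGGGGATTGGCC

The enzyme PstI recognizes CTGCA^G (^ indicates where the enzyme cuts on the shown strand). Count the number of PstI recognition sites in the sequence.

No occurrence of CTGCAG is present in the sequence.
PstI does not cut: 0 sites.

0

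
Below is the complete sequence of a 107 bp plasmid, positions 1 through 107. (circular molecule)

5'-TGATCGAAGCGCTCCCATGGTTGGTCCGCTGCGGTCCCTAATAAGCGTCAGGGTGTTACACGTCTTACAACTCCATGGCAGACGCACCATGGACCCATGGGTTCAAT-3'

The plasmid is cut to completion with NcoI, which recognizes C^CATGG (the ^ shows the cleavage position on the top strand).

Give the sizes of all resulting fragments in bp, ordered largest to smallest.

58, 27, 14, 8 bp

NcoI sites (CCATGG) start at positions 15, 73, 87, 95.
NcoI cuts after the first base of each site, so after positions 15, 73, 87, 95.
Circular molecule, 4 cuts → 4 fragments:
  16–73 → 58 bp
  74–87 → 14 bp
  88–95 → 8 bp
  96–107 then 1–15 → 12 + 15 = 27 bp
Sorted largest to smallest: 58, 27, 14, 8 bp.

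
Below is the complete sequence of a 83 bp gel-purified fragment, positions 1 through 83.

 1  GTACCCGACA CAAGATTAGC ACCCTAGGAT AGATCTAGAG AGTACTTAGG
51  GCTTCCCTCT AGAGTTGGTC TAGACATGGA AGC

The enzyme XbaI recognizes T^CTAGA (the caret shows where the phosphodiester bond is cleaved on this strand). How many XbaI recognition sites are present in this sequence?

TCTAGA occurs starting at positions 34, 58, 69.
XbaI cuts at 3 sites.

3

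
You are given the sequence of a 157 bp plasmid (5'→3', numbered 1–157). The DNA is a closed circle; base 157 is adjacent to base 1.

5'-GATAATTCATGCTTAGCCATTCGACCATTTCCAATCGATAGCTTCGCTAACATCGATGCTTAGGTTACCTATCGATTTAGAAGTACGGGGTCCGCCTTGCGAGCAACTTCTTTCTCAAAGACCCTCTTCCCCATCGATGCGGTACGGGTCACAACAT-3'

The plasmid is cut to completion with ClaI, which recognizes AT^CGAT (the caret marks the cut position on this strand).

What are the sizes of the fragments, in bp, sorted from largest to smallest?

ClaI sites (ATCGAT) start at positions 34, 52, 71, 133.
ClaI cuts after base 2 of each site, so after positions 35, 53, 72, 134.
Circular molecule, 4 cuts → 4 fragments:
  36–53 → 18 bp
  54–72 → 19 bp
  73–134 → 62 bp
  135–157 then 1–35 → 23 + 35 = 58 bp
Sorted largest to smallest: 62, 58, 19, 18 bp.

62, 58, 19, 18 bp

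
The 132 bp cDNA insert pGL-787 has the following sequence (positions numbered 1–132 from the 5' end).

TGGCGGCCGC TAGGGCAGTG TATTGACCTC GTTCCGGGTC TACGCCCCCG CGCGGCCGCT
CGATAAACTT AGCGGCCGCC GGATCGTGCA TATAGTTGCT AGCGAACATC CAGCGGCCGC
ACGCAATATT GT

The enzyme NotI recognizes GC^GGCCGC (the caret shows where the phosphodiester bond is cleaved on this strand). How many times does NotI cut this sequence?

GCGGCCGC occurs starting at positions 3, 52, 72, 113.
NotI cuts at 4 sites.

4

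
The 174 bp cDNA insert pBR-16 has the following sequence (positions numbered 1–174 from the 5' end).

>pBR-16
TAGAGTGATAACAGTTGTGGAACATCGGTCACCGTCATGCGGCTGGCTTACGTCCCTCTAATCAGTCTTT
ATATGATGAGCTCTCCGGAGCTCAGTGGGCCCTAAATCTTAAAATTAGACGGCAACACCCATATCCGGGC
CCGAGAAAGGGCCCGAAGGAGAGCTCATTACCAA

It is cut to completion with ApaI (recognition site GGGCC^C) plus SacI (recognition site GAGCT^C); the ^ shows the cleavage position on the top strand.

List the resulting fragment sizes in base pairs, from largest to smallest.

82, 40, 12, 12, 10, 9, 9 bp

ApaI sites (GGGCCC) start at positions 97, 137, 149.
ApaI cuts after base 5 of each site (before the last base), so after positions 101, 141, 153.
SacI sites (GAGCTC) start at positions 78, 88, 161.
SacI cuts after base 5 of each site (before the last base), so after positions 82, 92, 165.
Combined cut positions: 82, 92, 101, 141, 153, 165.
Linear molecule, 6 cuts → 7 fragments:
  1–82 → 82 bp
  83–92 → 10 bp
  93–101 → 9 bp
  102–141 → 40 bp
  142–153 → 12 bp
  154–165 → 12 bp
  166–174 → 9 bp
Sorted largest to smallest: 82, 40, 12, 12, 10, 9, 9 bp.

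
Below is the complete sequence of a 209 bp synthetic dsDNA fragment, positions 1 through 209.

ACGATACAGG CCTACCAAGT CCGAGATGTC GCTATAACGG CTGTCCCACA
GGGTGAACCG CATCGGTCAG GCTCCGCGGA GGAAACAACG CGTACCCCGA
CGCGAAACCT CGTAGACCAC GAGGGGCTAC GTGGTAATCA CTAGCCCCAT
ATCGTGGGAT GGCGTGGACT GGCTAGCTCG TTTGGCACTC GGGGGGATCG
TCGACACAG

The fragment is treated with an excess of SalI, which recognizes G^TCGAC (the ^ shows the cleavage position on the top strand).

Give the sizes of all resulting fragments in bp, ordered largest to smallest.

The SalI site (GTCGAC) starts at position 200.
SalI cuts after the first base of each site, so after position 200.
Linear molecule, 1 cut → 2 fragments:
  1–200 → 200 bp
  201–209 → 9 bp
Sorted largest to smallest: 200, 9 bp.

200, 9 bp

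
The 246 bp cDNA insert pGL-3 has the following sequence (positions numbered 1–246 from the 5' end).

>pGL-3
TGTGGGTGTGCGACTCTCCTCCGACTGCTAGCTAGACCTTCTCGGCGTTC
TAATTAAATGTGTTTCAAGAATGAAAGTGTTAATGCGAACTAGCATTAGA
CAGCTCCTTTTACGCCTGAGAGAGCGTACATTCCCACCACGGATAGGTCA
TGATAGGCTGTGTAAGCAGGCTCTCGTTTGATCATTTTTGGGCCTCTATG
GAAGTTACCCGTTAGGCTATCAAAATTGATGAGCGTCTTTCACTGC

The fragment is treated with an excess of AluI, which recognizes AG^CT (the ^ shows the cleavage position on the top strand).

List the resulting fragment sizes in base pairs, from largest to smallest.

143, 72, 31 bp

AluI sites (AGCT) start at positions 30, 102.
AluI cuts after base 2 of each site, so after positions 31, 103.
Linear molecule, 2 cuts → 3 fragments:
  1–31 → 31 bp
  32–103 → 72 bp
  104–246 → 143 bp
Sorted largest to smallest: 143, 72, 31 bp.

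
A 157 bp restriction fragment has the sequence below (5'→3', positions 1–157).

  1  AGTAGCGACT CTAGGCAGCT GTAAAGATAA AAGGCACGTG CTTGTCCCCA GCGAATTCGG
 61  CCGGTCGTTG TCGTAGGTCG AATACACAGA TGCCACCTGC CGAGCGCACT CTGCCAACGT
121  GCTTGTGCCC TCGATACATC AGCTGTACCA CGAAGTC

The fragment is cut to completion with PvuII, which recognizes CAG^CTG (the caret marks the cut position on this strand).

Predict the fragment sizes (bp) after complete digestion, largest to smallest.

124, 18, 15 bp

PvuII sites (CAGCTG) start at positions 16, 140.
PvuII cuts after base 3 of each site, so after positions 18, 142.
Linear molecule, 2 cuts → 3 fragments:
  1–18 → 18 bp
  19–142 → 124 bp
  143–157 → 15 bp
Sorted largest to smallest: 124, 18, 15 bp.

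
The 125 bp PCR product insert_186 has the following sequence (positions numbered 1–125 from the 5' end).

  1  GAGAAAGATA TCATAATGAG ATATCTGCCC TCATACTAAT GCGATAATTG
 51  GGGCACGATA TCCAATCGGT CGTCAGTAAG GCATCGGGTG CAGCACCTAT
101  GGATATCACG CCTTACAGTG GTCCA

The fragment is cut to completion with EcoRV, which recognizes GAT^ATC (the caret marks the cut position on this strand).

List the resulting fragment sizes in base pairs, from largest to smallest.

45, 37, 21, 13, 9 bp

EcoRV sites (GATATC) start at positions 7, 20, 57, 102.
EcoRV cuts after base 3 of each site, so after positions 9, 22, 59, 104.
Linear molecule, 4 cuts → 5 fragments:
  1–9 → 9 bp
  10–22 → 13 bp
  23–59 → 37 bp
  60–104 → 45 bp
  105–125 → 21 bp
Sorted largest to smallest: 45, 37, 21, 13, 9 bp.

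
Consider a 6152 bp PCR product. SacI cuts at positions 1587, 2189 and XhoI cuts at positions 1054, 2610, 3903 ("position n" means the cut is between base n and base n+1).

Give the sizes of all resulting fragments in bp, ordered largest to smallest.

2249, 1293, 1054, 602, 533, 421 bp

Combined cut positions (sorted): 1054, 1587, 2189, 2610, 3903.
Linear molecule, 5 cuts → 6 fragments:
  1054 − 0 = 1054 bp
  1587 − 1054 = 533 bp
  2189 − 1587 = 602 bp
  2610 − 2189 = 421 bp
  3903 − 2610 = 1293 bp
  6152 − 3903 = 2249 bp
Sorted largest to smallest: 2249, 1293, 1054, 602, 533, 421 bp.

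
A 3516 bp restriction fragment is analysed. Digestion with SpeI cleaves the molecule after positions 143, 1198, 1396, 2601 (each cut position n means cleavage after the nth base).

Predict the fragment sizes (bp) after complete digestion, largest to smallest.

1205, 1055, 915, 198, 143 bp

Linear molecule, 4 cuts → 5 fragments:
  143 − 0 = 143 bp
  1198 − 143 = 1055 bp
  1396 − 1198 = 198 bp
  2601 − 1396 = 1205 bp
  3516 − 2601 = 915 bp
Sorted largest to smallest: 1205, 1055, 915, 198, 143 bp.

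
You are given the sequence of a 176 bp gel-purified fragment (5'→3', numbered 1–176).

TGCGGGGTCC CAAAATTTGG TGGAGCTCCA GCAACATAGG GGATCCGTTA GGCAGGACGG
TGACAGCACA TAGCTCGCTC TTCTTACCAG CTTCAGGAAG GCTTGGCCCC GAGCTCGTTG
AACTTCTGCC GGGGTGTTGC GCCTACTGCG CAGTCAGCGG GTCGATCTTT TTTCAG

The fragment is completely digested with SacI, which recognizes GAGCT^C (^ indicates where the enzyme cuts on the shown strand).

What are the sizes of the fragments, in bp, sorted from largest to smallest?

88, 61, 27 bp

SacI sites (GAGCTC) start at positions 23, 111.
SacI cuts after base 5 of each site (before the last base), so after positions 27, 115.
Linear molecule, 2 cuts → 3 fragments:
  1–27 → 27 bp
  28–115 → 88 bp
  116–176 → 61 bp
Sorted largest to smallest: 88, 61, 27 bp.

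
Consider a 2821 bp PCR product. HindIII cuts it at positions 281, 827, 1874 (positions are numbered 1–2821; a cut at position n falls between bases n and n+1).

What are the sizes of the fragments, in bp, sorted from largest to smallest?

Linear molecule, 3 cuts → 4 fragments:
  281 − 0 = 281 bp
  827 − 281 = 546 bp
  1874 − 827 = 1047 bp
  2821 − 1874 = 947 bp
Sorted largest to smallest: 1047, 947, 546, 281 bp.

1047, 947, 546, 281 bp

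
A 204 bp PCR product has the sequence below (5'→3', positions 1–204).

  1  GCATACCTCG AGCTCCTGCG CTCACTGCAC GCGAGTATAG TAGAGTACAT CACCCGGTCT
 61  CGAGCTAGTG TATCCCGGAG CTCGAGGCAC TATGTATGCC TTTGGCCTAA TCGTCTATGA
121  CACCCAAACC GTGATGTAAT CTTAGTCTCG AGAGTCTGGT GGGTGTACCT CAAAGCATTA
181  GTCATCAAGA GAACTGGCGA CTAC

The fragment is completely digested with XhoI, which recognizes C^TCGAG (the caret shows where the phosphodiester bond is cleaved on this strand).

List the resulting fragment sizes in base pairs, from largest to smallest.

66, 57, 52, 22, 7 bp

XhoI sites (CTCGAG) start at positions 7, 59, 81, 147.
XhoI cuts after the first base of each site, so after positions 7, 59, 81, 147.
Linear molecule, 4 cuts → 5 fragments:
  1–7 → 7 bp
  8–59 → 52 bp
  60–81 → 22 bp
  82–147 → 66 bp
  148–204 → 57 bp
Sorted largest to smallest: 66, 57, 52, 22, 7 bp.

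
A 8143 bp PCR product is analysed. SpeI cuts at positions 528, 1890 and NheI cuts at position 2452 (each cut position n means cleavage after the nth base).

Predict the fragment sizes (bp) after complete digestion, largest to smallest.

Combined cut positions (sorted): 528, 1890, 2452.
Linear molecule, 3 cuts → 4 fragments:
  528 − 0 = 528 bp
  1890 − 528 = 1362 bp
  2452 − 1890 = 562 bp
  8143 − 2452 = 5691 bp
Sorted largest to smallest: 5691, 1362, 562, 528 bp.

5691, 1362, 562, 528 bp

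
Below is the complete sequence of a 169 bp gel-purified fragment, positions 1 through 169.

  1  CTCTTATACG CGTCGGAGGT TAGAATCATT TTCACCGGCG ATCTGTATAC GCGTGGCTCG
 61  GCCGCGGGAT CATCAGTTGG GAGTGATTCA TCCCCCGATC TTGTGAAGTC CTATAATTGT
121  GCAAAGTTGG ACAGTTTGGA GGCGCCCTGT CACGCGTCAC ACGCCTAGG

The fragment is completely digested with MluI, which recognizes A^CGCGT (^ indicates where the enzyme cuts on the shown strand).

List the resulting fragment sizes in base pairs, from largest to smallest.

MluI sites (ACGCGT) start at positions 8, 49, 152.
MluI cuts after the first base of each site, so after positions 8, 49, 152.
Linear molecule, 3 cuts → 4 fragments:
  1–8 → 8 bp
  9–49 → 41 bp
  50–152 → 103 bp
  153–169 → 17 bp
Sorted largest to smallest: 103, 41, 17, 8 bp.

103, 41, 17, 8 bp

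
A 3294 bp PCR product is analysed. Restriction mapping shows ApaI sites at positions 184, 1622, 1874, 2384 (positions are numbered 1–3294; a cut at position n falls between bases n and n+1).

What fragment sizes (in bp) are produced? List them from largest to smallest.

1438, 910, 510, 252, 184 bp

Linear molecule, 4 cuts → 5 fragments:
  184 − 0 = 184 bp
  1622 − 184 = 1438 bp
  1874 − 1622 = 252 bp
  2384 − 1874 = 510 bp
  3294 − 2384 = 910 bp
Sorted largest to smallest: 1438, 910, 510, 252, 184 bp.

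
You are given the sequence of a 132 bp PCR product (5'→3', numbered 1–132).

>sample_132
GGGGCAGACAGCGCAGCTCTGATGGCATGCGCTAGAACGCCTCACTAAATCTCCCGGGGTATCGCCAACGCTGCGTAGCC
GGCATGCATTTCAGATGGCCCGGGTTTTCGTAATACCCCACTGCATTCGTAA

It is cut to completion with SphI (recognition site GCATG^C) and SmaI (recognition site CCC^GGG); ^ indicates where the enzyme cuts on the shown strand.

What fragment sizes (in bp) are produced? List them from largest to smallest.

31, 31, 29, 26, 15 bp

SphI sites (GCATGC) start at positions 25, 82.
SphI cuts after base 5 of each site (before the last base), so after positions 29, 86.
SmaI sites (CCCGGG) start at positions 53, 99.
SmaI cuts after base 3 of each site, so after positions 55, 101.
Combined cut positions: 29, 55, 86, 101.
Linear molecule, 4 cuts → 5 fragments:
  1–29 → 29 bp
  30–55 → 26 bp
  56–86 → 31 bp
  87–101 → 15 bp
  102–132 → 31 bp
Sorted largest to smallest: 31, 31, 29, 26, 15 bp.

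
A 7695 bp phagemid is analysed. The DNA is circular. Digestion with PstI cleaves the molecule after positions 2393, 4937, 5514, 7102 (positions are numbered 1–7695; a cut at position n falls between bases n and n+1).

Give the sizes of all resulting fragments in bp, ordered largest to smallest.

Circular molecule, 4 cuts → 4 fragments:
  4937 − 2393 = 2544 bp
  5514 − 4937 = 577 bp
  7102 − 5514 = 1588 bp
  wrap: 7695 − 7102 + 2393 = 2986 bp
Sorted largest to smallest: 2986, 2544, 1588, 577 bp.

2986, 2544, 1588, 577 bp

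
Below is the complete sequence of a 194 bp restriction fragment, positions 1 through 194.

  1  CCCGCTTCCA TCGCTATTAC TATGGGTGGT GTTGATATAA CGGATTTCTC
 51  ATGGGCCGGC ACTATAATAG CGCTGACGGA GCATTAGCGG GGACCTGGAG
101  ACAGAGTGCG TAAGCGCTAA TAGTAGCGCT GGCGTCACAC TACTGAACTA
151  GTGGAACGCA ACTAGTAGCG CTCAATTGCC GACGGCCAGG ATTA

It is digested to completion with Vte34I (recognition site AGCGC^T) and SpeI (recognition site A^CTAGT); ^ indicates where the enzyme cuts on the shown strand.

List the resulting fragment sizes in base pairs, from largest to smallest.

73, 44, 23, 18, 14, 12, 10 bp

Vte34I sites (AGCGCT) start at positions 69, 113, 125, 167.
Vte34I cuts after base 5 of each site (before the last base), so after positions 73, 117, 129, 171.
SpeI sites (ACTAGT) start at positions 147, 161.
SpeI cuts after the first base of each site, so after positions 147, 161.
Combined cut positions: 73, 117, 129, 147, 161, 171.
Linear molecule, 6 cuts → 7 fragments:
  1–73 → 73 bp
  74–117 → 44 bp
  118–129 → 12 bp
  130–147 → 18 bp
  148–161 → 14 bp
  162–171 → 10 bp
  172–194 → 23 bp
Sorted largest to smallest: 73, 44, 23, 18, 14, 12, 10 bp.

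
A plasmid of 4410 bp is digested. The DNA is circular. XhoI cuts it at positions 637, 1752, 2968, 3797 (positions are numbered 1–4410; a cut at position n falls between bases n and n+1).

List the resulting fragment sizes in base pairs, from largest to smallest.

Circular molecule, 4 cuts → 4 fragments:
  1752 − 637 = 1115 bp
  2968 − 1752 = 1216 bp
  3797 − 2968 = 829 bp
  wrap: 4410 − 3797 + 637 = 1250 bp
Sorted largest to smallest: 1250, 1216, 1115, 829 bp.

1250, 1216, 1115, 829 bp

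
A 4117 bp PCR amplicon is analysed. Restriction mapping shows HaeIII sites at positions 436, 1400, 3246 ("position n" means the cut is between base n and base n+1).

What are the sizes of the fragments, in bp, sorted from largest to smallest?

1846, 964, 871, 436 bp

Linear molecule, 3 cuts → 4 fragments:
  436 − 0 = 436 bp
  1400 − 436 = 964 bp
  3246 − 1400 = 1846 bp
  4117 − 3246 = 871 bp
Sorted largest to smallest: 1846, 964, 871, 436 bp.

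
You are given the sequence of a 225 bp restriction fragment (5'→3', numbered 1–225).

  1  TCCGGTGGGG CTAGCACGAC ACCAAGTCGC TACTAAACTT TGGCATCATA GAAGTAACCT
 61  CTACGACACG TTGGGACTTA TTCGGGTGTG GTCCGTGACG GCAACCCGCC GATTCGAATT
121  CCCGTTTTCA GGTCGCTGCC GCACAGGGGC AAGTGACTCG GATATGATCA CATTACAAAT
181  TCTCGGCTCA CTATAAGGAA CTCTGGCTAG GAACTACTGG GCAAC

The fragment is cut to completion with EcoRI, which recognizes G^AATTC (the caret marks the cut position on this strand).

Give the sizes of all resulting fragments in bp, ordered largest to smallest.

116, 109 bp

The EcoRI site (GAATTC) starts at position 116.
EcoRI cuts after the first base of each site, so after position 116.
Linear molecule, 1 cut → 2 fragments:
  1–116 → 116 bp
  117–225 → 109 bp
Sorted largest to smallest: 116, 109 bp.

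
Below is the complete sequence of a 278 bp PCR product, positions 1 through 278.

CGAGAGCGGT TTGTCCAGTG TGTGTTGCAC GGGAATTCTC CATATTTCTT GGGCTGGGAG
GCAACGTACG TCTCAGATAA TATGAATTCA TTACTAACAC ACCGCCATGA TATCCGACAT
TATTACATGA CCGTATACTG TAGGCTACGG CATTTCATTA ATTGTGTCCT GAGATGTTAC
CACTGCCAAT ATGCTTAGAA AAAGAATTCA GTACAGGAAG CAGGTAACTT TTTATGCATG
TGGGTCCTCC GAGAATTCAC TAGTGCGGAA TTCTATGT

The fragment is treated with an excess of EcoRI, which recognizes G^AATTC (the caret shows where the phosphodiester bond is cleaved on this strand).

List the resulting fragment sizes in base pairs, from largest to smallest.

EcoRI sites (GAATTC) start at positions 33, 84, 204, 253, 268.
EcoRI cuts after the first base of each site, so after positions 33, 84, 204, 253, 268.
Linear molecule, 5 cuts → 6 fragments:
  1–33 → 33 bp
  34–84 → 51 bp
  85–204 → 120 bp
  205–253 → 49 bp
  254–268 → 15 bp
  269–278 → 10 bp
Sorted largest to smallest: 120, 51, 49, 33, 15, 10 bp.

120, 51, 49, 33, 15, 10 bp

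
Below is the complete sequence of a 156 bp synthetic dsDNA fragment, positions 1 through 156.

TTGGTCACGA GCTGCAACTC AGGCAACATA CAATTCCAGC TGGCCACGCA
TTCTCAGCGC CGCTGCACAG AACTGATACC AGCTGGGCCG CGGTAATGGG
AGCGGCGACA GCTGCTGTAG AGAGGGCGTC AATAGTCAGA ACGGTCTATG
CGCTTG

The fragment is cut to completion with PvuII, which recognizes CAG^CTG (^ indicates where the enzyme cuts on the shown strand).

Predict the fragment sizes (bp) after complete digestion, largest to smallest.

PvuII sites (CAGCTG) start at positions 37, 80, 109.
PvuII cuts after base 3 of each site, so after positions 39, 82, 111.
Linear molecule, 3 cuts → 4 fragments:
  1–39 → 39 bp
  40–82 → 43 bp
  83–111 → 29 bp
  112–156 → 45 bp
Sorted largest to smallest: 45, 43, 39, 29 bp.

45, 43, 39, 29 bp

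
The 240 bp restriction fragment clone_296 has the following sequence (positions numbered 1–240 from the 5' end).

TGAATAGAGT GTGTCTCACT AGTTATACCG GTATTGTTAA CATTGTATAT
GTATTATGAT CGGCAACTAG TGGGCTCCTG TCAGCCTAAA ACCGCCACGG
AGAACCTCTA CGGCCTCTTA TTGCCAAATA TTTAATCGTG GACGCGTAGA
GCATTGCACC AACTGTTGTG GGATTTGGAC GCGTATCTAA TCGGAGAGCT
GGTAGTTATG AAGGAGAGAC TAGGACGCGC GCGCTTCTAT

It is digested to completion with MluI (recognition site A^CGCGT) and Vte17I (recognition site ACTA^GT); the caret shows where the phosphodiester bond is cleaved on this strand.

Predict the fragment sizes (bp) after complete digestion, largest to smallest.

MluI sites (ACGCGT) start at positions 142, 179.
MluI cuts after the first base of each site, so after positions 142, 179.
Vte17I sites (ACTAGT) start at positions 18, 66.
Vte17I cuts after base 4 of each site, so after positions 21, 69.
Combined cut positions: 21, 69, 142, 179.
Linear molecule, 4 cuts → 5 fragments:
  1–21 → 21 bp
  22–69 → 48 bp
  70–142 → 73 bp
  143–179 → 37 bp
  180–240 → 61 bp
Sorted largest to smallest: 73, 61, 48, 37, 21 bp.

73, 61, 48, 37, 21 bp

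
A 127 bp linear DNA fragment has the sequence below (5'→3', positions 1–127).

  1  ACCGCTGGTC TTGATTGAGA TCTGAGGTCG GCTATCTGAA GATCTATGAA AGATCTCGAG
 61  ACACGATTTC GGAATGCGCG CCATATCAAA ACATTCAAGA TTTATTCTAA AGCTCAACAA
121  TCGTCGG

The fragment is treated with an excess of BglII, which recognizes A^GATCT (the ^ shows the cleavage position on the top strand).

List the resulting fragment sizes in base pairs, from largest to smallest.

BglII sites (AGATCT) start at positions 18, 40, 51.
BglII cuts after the first base of each site, so after positions 18, 40, 51.
Linear molecule, 3 cuts → 4 fragments:
  1–18 → 18 bp
  19–40 → 22 bp
  41–51 → 11 bp
  52–127 → 76 bp
Sorted largest to smallest: 76, 22, 18, 11 bp.

76, 22, 18, 11 bp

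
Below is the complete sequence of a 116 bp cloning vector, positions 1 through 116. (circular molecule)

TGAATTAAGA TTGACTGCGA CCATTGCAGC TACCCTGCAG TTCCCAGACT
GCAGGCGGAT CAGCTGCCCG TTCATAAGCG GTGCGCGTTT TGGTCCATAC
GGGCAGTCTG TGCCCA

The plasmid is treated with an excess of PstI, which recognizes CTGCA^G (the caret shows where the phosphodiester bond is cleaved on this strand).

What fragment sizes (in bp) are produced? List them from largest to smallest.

102, 14 bp

PstI sites (CTGCAG) start at positions 35, 49.
PstI cuts after base 5 of each site (before the last base), so after positions 39, 53.
Circular molecule, 2 cuts → 2 fragments:
  40–53 → 14 bp
  54–116 then 1–39 → 63 + 39 = 102 bp
Sorted largest to smallest: 102, 14 bp.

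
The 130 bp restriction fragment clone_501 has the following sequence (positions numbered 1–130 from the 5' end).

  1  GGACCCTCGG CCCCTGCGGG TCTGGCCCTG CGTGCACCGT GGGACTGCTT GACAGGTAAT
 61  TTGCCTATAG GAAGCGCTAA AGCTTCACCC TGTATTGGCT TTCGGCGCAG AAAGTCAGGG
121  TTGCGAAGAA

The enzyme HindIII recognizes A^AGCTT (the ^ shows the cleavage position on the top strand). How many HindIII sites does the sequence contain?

1

AAGCTT occurs starting at position 80.
HindIII cuts at 1 site.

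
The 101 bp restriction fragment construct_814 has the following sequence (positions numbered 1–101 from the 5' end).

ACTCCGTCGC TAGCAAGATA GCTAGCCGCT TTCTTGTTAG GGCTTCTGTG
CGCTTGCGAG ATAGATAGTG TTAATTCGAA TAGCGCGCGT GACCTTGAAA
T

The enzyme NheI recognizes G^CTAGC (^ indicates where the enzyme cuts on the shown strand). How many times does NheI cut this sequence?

2

GCTAGC occurs starting at positions 9, 21.
NheI cuts at 2 sites.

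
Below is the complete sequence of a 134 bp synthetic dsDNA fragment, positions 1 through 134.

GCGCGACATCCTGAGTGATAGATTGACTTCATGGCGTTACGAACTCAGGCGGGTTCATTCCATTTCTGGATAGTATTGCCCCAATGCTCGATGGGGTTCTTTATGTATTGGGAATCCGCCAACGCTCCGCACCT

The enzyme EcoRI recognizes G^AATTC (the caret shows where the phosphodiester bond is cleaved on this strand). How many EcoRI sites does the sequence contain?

0

No occurrence of GAATTC is present in the sequence.
EcoRI does not cut: 0 sites.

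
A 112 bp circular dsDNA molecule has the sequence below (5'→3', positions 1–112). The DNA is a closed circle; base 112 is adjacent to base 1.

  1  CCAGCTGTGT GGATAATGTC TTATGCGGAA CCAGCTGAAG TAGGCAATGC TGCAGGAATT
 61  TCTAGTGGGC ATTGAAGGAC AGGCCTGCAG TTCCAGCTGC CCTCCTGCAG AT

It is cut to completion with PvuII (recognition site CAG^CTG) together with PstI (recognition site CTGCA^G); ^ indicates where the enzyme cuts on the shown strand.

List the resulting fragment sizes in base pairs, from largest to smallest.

PvuII sites (CAGCTG) start at positions 2, 32, 94.
PvuII cuts after base 3 of each site, so after positions 4, 34, 96.
PstI sites (CTGCAG) start at positions 50, 85, 105.
PstI cuts after base 5 of each site (before the last base), so after positions 54, 89, 109.
Combined cut positions: 4, 34, 54, 89, 96, 109.
Circular molecule, 6 cuts → 6 fragments:
  5–34 → 30 bp
  35–54 → 20 bp
  55–89 → 35 bp
  90–96 → 7 bp
  97–109 → 13 bp
  110–112 then 1–4 → 3 + 4 = 7 bp
Sorted largest to smallest: 35, 30, 20, 13, 7, 7 bp.

35, 30, 20, 13, 7, 7 bp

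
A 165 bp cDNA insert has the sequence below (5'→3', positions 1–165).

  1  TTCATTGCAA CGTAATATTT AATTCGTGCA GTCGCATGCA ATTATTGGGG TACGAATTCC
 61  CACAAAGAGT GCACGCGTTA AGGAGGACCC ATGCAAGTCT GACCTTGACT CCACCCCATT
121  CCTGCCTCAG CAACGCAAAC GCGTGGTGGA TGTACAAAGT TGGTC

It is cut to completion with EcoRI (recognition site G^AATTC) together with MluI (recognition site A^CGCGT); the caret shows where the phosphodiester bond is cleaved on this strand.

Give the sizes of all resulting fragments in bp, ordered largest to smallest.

66, 54, 26, 19 bp

The EcoRI site (GAATTC) starts at position 54.
EcoRI cuts after the first base of each site, so after position 54.
MluI sites (ACGCGT) start at positions 73, 139.
MluI cuts after the first base of each site, so after positions 73, 139.
Combined cut positions: 54, 73, 139.
Linear molecule, 3 cuts → 4 fragments:
  1–54 → 54 bp
  55–73 → 19 bp
  74–139 → 66 bp
  140–165 → 26 bp
Sorted largest to smallest: 66, 54, 26, 19 bp.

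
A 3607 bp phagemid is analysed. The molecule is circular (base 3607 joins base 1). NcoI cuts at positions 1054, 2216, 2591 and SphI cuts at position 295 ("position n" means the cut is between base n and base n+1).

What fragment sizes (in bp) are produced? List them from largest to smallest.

Combined cut positions (sorted): 295, 1054, 2216, 2591.
Circular molecule, 4 cuts → 4 fragments:
  1054 − 295 = 759 bp
  2216 − 1054 = 1162 bp
  2591 − 2216 = 375 bp
  wrap: 3607 − 2591 + 295 = 1311 bp
Sorted largest to smallest: 1311, 1162, 759, 375 bp.

1311, 1162, 759, 375 bp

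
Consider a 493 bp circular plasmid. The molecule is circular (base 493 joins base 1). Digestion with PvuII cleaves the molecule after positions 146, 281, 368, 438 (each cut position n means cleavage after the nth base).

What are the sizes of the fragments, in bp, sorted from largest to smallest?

Circular molecule, 4 cuts → 4 fragments:
  281 − 146 = 135 bp
  368 − 281 = 87 bp
  438 − 368 = 70 bp
  wrap: 493 − 438 + 146 = 201 bp
Sorted largest to smallest: 201, 135, 87, 70 bp.

201, 135, 87, 70 bp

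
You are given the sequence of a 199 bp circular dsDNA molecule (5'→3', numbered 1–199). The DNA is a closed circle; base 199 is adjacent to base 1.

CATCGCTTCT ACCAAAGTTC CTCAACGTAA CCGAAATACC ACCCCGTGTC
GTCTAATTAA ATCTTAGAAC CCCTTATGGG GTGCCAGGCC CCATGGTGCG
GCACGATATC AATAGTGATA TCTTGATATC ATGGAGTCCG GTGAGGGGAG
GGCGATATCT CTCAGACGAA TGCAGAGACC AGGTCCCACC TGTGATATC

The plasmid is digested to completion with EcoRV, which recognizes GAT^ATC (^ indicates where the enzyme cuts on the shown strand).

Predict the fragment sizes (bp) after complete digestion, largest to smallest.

EcoRV sites (GATATC) start at positions 105, 117, 125, 154, 194.
EcoRV cuts after base 3 of each site, so after positions 107, 119, 127, 156, 196.
Circular molecule, 5 cuts → 5 fragments:
  108–119 → 12 bp
  120–127 → 8 bp
  128–156 → 29 bp
  157–196 → 40 bp
  197–199 then 1–107 → 3 + 107 = 110 bp
Sorted largest to smallest: 110, 40, 29, 12, 8 bp.

110, 40, 29, 12, 8 bp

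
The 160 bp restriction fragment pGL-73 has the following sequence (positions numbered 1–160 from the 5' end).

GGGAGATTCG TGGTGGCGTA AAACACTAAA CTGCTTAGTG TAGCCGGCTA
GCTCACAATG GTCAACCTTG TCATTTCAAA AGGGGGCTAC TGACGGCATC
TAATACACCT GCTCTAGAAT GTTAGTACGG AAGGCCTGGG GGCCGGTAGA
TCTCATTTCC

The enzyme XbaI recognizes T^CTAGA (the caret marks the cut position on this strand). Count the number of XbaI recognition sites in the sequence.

TCTAGA occurs starting at position 113.
XbaI cuts at 1 site.

1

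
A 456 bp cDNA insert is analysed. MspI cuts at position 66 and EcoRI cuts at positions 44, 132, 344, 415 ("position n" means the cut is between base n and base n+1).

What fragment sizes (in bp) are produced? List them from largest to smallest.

Combined cut positions (sorted): 44, 66, 132, 344, 415.
Linear molecule, 5 cuts → 6 fragments:
  44 − 0 = 44 bp
  66 − 44 = 22 bp
  132 − 66 = 66 bp
  344 − 132 = 212 bp
  415 − 344 = 71 bp
  456 − 415 = 41 bp
Sorted largest to smallest: 212, 71, 66, 44, 41, 22 bp.

212, 71, 66, 44, 41, 22 bp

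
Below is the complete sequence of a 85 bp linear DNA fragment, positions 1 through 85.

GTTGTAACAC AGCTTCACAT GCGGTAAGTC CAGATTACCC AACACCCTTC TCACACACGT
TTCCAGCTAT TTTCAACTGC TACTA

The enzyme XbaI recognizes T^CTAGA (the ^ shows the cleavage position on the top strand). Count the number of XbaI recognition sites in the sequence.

0

No occurrence of TCTAGA is present in the sequence.
XbaI does not cut: 0 sites.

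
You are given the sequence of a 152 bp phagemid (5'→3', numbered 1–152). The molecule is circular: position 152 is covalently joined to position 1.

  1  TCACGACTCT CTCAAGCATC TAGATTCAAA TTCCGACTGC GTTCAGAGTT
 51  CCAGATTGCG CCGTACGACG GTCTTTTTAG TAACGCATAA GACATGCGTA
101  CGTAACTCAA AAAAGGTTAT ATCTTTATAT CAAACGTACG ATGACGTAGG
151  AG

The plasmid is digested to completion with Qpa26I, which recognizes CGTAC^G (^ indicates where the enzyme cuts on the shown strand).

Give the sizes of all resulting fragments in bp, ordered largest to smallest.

79, 38, 35 bp

Qpa26I sites (CGTACG) start at positions 62, 97, 135.
Qpa26I cuts after base 5 of each site (before the last base), so after positions 66, 101, 139.
Circular molecule, 3 cuts → 3 fragments:
  67–101 → 35 bp
  102–139 → 38 bp
  140–152 then 1–66 → 13 + 66 = 79 bp
Sorted largest to smallest: 79, 38, 35 bp.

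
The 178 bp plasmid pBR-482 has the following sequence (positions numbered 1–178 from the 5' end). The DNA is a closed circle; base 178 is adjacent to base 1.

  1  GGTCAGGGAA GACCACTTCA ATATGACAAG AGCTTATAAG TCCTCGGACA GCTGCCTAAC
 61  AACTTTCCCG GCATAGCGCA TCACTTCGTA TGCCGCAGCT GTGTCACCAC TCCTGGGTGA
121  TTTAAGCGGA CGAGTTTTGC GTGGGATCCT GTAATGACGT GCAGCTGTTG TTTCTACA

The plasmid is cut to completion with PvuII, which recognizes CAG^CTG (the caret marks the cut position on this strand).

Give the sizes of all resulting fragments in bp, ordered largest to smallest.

66, 65, 47 bp

PvuII sites (CAGCTG) start at positions 49, 96, 162.
PvuII cuts after base 3 of each site, so after positions 51, 98, 164.
Circular molecule, 3 cuts → 3 fragments:
  52–98 → 47 bp
  99–164 → 66 bp
  165–178 then 1–51 → 14 + 51 = 65 bp
Sorted largest to smallest: 66, 65, 47 bp.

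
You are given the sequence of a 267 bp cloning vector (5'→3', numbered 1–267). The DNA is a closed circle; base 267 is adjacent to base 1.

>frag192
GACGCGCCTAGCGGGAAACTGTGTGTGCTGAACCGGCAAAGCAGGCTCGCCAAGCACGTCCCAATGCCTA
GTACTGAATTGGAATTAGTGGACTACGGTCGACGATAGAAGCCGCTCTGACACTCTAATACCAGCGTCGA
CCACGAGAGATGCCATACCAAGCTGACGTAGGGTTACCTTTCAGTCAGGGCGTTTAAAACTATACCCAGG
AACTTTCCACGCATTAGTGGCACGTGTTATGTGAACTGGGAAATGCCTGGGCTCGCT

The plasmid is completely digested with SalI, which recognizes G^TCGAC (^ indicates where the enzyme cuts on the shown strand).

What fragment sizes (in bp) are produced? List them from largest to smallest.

229, 38 bp

SalI sites (GTCGAC) start at positions 98, 136.
SalI cuts after the first base of each site, so after positions 98, 136.
Circular molecule, 2 cuts → 2 fragments:
  99–136 → 38 bp
  137–267 then 1–98 → 131 + 98 = 229 bp
Sorted largest to smallest: 229, 38 bp.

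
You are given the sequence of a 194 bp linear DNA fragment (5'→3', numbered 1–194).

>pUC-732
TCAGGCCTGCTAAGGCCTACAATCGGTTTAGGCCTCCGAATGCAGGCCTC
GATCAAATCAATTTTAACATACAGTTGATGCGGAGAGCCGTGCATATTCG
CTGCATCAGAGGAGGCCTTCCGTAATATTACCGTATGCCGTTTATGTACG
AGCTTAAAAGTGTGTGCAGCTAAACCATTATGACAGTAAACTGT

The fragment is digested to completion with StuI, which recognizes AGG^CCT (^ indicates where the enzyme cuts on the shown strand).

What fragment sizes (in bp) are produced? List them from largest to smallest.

79, 69, 17, 14, 10, 5 bp

StuI sites (AGGCCT) start at positions 3, 13, 30, 44, 113.
StuI cuts after base 3 of each site, so after positions 5, 15, 32, 46, 115.
Linear molecule, 5 cuts → 6 fragments:
  1–5 → 5 bp
  6–15 → 10 bp
  16–32 → 17 bp
  33–46 → 14 bp
  47–115 → 69 bp
  116–194 → 79 bp
Sorted largest to smallest: 79, 69, 17, 14, 10, 5 bp.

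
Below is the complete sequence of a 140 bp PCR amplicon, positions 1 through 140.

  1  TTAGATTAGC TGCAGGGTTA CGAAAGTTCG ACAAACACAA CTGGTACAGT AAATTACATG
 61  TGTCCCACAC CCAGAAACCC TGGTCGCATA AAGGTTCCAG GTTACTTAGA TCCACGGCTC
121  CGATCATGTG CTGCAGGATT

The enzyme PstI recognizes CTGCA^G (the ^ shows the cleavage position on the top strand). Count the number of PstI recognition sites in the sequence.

2

CTGCAG occurs starting at positions 10, 131.
PstI cuts at 2 sites.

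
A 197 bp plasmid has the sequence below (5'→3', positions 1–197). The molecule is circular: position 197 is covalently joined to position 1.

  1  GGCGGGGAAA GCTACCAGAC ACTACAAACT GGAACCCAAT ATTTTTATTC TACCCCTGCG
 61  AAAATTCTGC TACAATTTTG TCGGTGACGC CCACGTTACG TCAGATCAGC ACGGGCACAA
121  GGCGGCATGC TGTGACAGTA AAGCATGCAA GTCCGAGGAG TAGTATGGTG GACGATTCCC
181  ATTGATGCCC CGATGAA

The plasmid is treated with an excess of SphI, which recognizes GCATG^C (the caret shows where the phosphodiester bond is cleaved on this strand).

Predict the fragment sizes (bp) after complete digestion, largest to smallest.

SphI sites (GCATGC) start at positions 125, 143.
SphI cuts after base 5 of each site (before the last base), so after positions 129, 147.
Circular molecule, 2 cuts → 2 fragments:
  130–147 → 18 bp
  148–197 then 1–129 → 50 + 129 = 179 bp
Sorted largest to smallest: 179, 18 bp.

179, 18 bp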